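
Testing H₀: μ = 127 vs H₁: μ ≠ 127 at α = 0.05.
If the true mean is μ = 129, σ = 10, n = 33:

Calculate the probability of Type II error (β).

SE = σ/√n = 10/√33 = 1.7408
Critical values: μ₀ ± z_0.025×SE = 127 ± 1.960×1.7408
Acceptance region: (123.5880, 130.4120)
Under H₁ (μ = 129): z_high = (130.4120 - 129)/1.7408 = 0.8111, z_low = (123.5880 - 129)/1.7408 = -3.1089
β = P(not reject | H₁) = Φ(0.8111) - Φ(-3.1089) ≈ 0.7904

Answer: β ≈ 0.7904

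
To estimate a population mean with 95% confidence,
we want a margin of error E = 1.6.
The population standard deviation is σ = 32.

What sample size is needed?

Answer: n = 1537

Derivation:
z_0.025 = 1.960
n = (z×σ/E)² = (1.960×32/1.6)²
n = 1536.6400
Round up: n = 1537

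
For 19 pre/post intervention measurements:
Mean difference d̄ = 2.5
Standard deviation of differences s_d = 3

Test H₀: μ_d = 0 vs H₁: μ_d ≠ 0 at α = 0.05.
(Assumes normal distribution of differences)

Answer: t = 3.6327, reject H₀

Derivation:
df = n - 1 = 18
SE = s_d/√n = 3/√19 = 0.6882
t = d̄/SE = 2.5/0.6882 = 3.6327
Critical value: t_{0.025,18} = ±2.101
p-value ≈ 0.0019
Decision: reject H₀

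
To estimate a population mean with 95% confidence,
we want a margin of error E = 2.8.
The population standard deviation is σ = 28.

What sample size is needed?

Answer: n = 385

Derivation:
z_0.025 = 1.960
n = (z×σ/E)² = (1.960×28/2.8)²
n = 384.1600
Round up: n = 385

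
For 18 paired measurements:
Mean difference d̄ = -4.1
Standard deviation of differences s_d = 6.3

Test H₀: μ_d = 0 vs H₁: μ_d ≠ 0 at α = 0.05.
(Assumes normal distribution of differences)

df = n - 1 = 17
SE = s_d/√n = 6.3/√18 = 1.4849
t = d̄/SE = -4.1/1.4849 = -2.7611
Critical value: t_{0.025,17} = ±2.110
p-value ≈ 0.0134
Decision: reject H₀

Answer: t = -2.7611, reject H₀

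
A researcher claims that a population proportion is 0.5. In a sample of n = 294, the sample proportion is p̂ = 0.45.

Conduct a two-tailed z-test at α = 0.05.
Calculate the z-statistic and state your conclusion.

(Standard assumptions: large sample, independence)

Answer: z = -1.7146, fail to reject H₀

Derivation:
H₀: p = 0.5, H₁: p ≠ 0.5
Standard error: SE = √(p₀(1-p₀)/n) = √(0.5×0.5/294) = 0.029161
z-statistic: z = (p̂ - p₀)/SE = (0.45 - 0.5)/0.029161 = -1.7146
Critical value: z_0.025 = ±1.960
p-value = 0.0864
Decision: fail to reject H₀ at α = 0.05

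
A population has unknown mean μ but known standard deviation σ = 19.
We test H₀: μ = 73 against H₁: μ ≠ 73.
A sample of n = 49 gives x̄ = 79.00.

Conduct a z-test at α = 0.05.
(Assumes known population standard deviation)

Standard error: SE = σ/√n = 19/√49 = 2.7143
z-statistic: z = (x̄ - μ₀)/SE = (79.00 - 73)/2.7143 = 2.2105
Critical value: ±1.960
p-value = 0.0271
Decision: reject H₀

Answer: z = 2.2105, reject H₀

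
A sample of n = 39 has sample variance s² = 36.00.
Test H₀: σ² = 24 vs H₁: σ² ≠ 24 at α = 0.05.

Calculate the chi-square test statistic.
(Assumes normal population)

df = n - 1 = 38
χ² = (n-1)s²/σ₀² = 38×36.00/24 = 57.0000
Critical values: χ²_{0.975,38} = 22.878, χ²_{0.025,38} = 56.896
Rejection region: χ² < 22.878 or χ² > 56.896
Decision: reject H₀

Answer: χ² = 57.0000, reject H₀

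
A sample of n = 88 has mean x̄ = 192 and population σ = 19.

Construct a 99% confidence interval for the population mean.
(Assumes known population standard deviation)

Confidence level: 99%, α = 0.01
z_0.005 = 2.576
SE = σ/√n = 19/√88 = 2.0254
Margin of error = 2.576 × 2.0254 = 5.2174
CI: x̄ ± margin = 192 ± 5.2174
CI: (186.7826, 197.2174)

Answer: (186.7826, 197.2174)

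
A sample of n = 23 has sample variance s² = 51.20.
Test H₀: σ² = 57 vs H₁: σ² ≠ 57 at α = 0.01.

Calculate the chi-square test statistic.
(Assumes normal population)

df = n - 1 = 22
χ² = (n-1)s²/σ₀² = 22×51.20/57 = 19.7614
Critical values: χ²_{0.995,22} = 8.643, χ²_{0.005,22} = 42.796
Rejection region: χ² < 8.643 or χ² > 42.796
Decision: fail to reject H₀

Answer: χ² = 19.7614, fail to reject H₀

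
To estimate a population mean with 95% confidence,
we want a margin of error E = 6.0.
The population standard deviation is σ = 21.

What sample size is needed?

Answer: n = 48

Derivation:
z_0.025 = 1.960
n = (z×σ/E)² = (1.960×21/6.0)²
n = 47.0596
Round up: n = 48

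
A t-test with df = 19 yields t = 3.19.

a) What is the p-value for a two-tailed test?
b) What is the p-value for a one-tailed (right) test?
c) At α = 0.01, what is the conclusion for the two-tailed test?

Using t-distribution with df = 19:
a) Two-tailed: p = 2×P(T > 3.19) = 0.0048
b) One-tailed: p = P(T > 3.19) = 0.0024
c) 0.0048 < 0.01, reject H₀

Answer: a) 0.0048, b) 0.0024, c) reject H₀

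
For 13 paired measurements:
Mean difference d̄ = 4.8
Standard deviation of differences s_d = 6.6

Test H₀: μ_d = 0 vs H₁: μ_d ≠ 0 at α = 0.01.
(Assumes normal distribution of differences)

df = n - 1 = 12
SE = s_d/√n = 6.6/√13 = 1.8305
t = d̄/SE = 4.8/1.8305 = 2.6222
Critical value: t_{0.005,12} = ±3.055
p-value ≈ 0.0223
Decision: fail to reject H₀

Answer: t = 2.6222, fail to reject H₀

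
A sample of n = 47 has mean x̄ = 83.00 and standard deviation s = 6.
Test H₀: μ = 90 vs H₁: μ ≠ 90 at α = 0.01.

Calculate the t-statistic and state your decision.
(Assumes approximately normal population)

Answer: t = -7.9982, reject H₀

Derivation:
df = n - 1 = 46
SE = s/√n = 6/√47 = 0.8752
t = (x̄ - μ₀)/SE = (83.00 - 90)/0.8752 = -7.9982
Critical value: t_{0.005,46} = ±2.687
p-value < 0.0001
Decision: reject H₀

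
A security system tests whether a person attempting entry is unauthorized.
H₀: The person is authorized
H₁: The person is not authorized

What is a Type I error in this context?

Answer: Denying entry to an authorized person

Derivation:
Type I error (α): Rejecting H₀ when H₀ is true
Type II error (β): Failing to reject H₀ when H₁ is true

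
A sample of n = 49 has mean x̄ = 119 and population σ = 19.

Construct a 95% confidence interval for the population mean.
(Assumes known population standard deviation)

Confidence level: 95%, α = 0.05
z_0.025 = 1.960
SE = σ/√n = 19/√49 = 2.7143
Margin of error = 1.960 × 2.7143 = 5.3200
CI: x̄ ± margin = 119 ± 5.3200
CI: (113.6800, 124.3200)

Answer: (113.6800, 124.3200)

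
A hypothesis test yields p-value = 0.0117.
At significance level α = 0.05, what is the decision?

Compare p-value to α:
0.0117 < 0.05
Decision: reject H₀

Answer: reject H₀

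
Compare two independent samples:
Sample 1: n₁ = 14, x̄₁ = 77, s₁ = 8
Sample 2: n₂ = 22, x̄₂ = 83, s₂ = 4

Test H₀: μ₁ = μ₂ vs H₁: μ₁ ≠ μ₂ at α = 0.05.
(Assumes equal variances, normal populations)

Answer: t = -2.9943, reject H₀

Derivation:
Pooled variance: s²_p = [13×8² + 21×4²]/(34) = 34.3529
s_p = 5.8611
SE = s_p×√(1/n₁ + 1/n₂) = 5.8611×√(1/14 + 1/22) = 2.0038
t = (x̄₁ - x̄₂)/SE = (77 - 83)/2.0038 = -2.9943
df = 34, t-critical = ±2.032
Decision: reject H₀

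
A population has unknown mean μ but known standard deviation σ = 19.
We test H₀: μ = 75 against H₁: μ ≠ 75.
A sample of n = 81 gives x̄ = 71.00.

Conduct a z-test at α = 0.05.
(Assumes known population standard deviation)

Answer: z = -1.8947, fail to reject H₀

Derivation:
Standard error: SE = σ/√n = 19/√81 = 2.1111
z-statistic: z = (x̄ - μ₀)/SE = (71.00 - 75)/2.1111 = -1.8947
Critical value: ±1.960
p-value = 0.0581
Decision: fail to reject H₀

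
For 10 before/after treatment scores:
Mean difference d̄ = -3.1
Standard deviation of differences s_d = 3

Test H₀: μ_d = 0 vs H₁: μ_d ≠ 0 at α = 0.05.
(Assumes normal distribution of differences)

Answer: t = -3.2676, reject H₀

Derivation:
df = n - 1 = 9
SE = s_d/√n = 3/√10 = 0.9487
t = d̄/SE = -3.1/0.9487 = -3.2676
Critical value: t_{0.025,9} = ±2.262
p-value ≈ 0.0097
Decision: reject H₀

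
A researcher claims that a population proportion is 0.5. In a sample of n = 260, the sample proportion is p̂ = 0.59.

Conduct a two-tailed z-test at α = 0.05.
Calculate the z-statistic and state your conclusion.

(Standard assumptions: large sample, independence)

Answer: z = 2.9024, reject H₀

Derivation:
H₀: p = 0.5, H₁: p ≠ 0.5
Standard error: SE = √(p₀(1-p₀)/n) = √(0.5×0.5/260) = 0.031009
z-statistic: z = (p̂ - p₀)/SE = (0.59 - 0.5)/0.031009 = 2.9024
Critical value: z_0.025 = ±1.960
p-value = 0.0037
Decision: reject H₀ at α = 0.05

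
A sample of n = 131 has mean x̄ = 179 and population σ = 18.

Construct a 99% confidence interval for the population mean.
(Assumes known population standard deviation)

Answer: (174.9487, 183.0513)

Derivation:
Confidence level: 99%, α = 0.01
z_0.005 = 2.576
SE = σ/√n = 18/√131 = 1.5727
Margin of error = 2.576 × 1.5727 = 4.0513
CI: x̄ ± margin = 179 ± 4.0513
CI: (174.9487, 183.0513)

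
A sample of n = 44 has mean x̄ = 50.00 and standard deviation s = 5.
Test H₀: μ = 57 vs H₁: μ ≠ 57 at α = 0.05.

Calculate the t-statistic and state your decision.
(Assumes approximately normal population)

Answer: t = -9.2863, reject H₀

Derivation:
df = n - 1 = 43
SE = s/√n = 5/√44 = 0.7538
t = (x̄ - μ₀)/SE = (50.00 - 57)/0.7538 = -9.2863
Critical value: t_{0.025,43} = ±2.017
p-value < 0.0001
Decision: reject H₀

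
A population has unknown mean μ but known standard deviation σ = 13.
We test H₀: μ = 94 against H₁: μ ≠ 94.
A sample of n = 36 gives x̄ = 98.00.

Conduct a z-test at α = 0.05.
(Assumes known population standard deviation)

Answer: z = 1.8461, fail to reject H₀

Derivation:
Standard error: SE = σ/√n = 13/√36 = 2.1667
z-statistic: z = (x̄ - μ₀)/SE = (98.00 - 94)/2.1667 = 1.8461
Critical value: ±1.960
p-value = 0.0649
Decision: fail to reject H₀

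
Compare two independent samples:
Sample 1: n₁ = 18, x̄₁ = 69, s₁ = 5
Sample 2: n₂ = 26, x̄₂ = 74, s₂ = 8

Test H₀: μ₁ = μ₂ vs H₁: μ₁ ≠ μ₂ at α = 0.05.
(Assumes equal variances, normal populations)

Answer: t = -2.3484, reject H₀

Derivation:
Pooled variance: s²_p = [17×5² + 25×8²]/(42) = 48.2143
s_p = 6.9437
SE = s_p×√(1/n₁ + 1/n₂) = 6.9437×√(1/18 + 1/26) = 2.1291
t = (x̄₁ - x̄₂)/SE = (69 - 74)/2.1291 = -2.3484
df = 42, t-critical = ±2.018
Decision: reject H₀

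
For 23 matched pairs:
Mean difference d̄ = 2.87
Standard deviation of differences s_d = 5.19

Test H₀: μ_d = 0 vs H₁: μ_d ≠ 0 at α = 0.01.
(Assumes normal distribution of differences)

Answer: t = 2.6520, fail to reject H₀

Derivation:
df = n - 1 = 22
SE = s_d/√n = 5.19/√23 = 1.0822
t = d̄/SE = 2.87/1.0822 = 2.6520
Critical value: t_{0.005,22} = ±2.819
p-value ≈ 0.0146
Decision: fail to reject H₀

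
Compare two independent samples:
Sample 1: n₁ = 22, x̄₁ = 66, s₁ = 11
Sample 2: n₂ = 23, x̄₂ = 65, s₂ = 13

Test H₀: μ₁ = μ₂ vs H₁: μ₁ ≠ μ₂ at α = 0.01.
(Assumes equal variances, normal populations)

Answer: t = 0.2779, fail to reject H₀

Derivation:
Pooled variance: s²_p = [21×11² + 22×13²]/(43) = 145.5581
s_p = 12.0647
SE = s_p×√(1/n₁ + 1/n₂) = 12.0647×√(1/22 + 1/23) = 3.5979
t = (x̄₁ - x̄₂)/SE = (66 - 65)/3.5979 = 0.2779
df = 43, t-critical = ±2.695
Decision: fail to reject H₀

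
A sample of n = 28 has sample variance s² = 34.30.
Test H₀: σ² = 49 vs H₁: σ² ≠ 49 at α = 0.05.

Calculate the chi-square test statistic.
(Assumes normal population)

df = n - 1 = 27
χ² = (n-1)s²/σ₀² = 27×34.30/49 = 18.9000
Critical values: χ²_{0.975,27} = 14.573, χ²_{0.025,27} = 43.195
Rejection region: χ² < 14.573 or χ² > 43.195
Decision: fail to reject H₀

Answer: χ² = 18.9000, fail to reject H₀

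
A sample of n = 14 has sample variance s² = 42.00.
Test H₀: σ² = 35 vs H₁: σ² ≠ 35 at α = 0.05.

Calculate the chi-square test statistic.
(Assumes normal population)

df = n - 1 = 13
χ² = (n-1)s²/σ₀² = 13×42.00/35 = 15.6000
Critical values: χ²_{0.975,13} = 5.009, χ²_{0.025,13} = 24.736
Rejection region: χ² < 5.009 or χ² > 24.736
Decision: fail to reject H₀

Answer: χ² = 15.6000, fail to reject H₀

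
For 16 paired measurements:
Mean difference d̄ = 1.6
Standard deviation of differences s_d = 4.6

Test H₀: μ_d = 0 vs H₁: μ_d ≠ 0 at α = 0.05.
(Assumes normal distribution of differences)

df = n - 1 = 15
SE = s_d/√n = 4.6/√16 = 1.1500
t = d̄/SE = 1.6/1.1500 = 1.3913
Critical value: t_{0.025,15} = ±2.131
p-value ≈ 0.1844
Decision: fail to reject H₀

Answer: t = 1.3913, fail to reject H₀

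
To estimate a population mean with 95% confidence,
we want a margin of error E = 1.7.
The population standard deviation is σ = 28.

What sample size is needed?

z_0.025 = 1.960
n = (z×σ/E)² = (1.960×28/1.7)²
n = 1042.1503
Round up: n = 1043

Answer: n = 1043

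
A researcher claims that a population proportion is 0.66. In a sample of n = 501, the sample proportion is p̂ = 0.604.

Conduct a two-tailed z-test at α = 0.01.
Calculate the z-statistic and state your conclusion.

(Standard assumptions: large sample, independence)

Answer: z = -2.6460, reject H₀

Derivation:
H₀: p = 0.66, H₁: p ≠ 0.66
Standard error: SE = √(p₀(1-p₀)/n) = √(0.66×0.34/501) = 0.021164
z-statistic: z = (p̂ - p₀)/SE = (0.604 - 0.66)/0.021164 = -2.6460
Critical value: z_0.005 = ±2.576
p-value = 0.0081
Decision: reject H₀ at α = 0.01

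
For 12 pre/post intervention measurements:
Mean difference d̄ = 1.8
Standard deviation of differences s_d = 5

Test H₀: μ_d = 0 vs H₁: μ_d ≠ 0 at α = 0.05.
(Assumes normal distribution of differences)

Answer: t = 1.2471, fail to reject H₀

Derivation:
df = n - 1 = 11
SE = s_d/√n = 5/√12 = 1.4434
t = d̄/SE = 1.8/1.4434 = 1.2471
Critical value: t_{0.025,11} = ±2.201
p-value ≈ 0.2383
Decision: fail to reject H₀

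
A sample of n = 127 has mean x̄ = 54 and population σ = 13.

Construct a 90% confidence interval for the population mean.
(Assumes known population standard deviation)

Confidence level: 90%, α = 0.1
z_0.05 = 1.645
SE = σ/√n = 13/√127 = 1.1536
Margin of error = 1.645 × 1.1536 = 1.8977
CI: x̄ ± margin = 54 ± 1.8977
CI: (52.1023, 55.8977)

Answer: (52.1023, 55.8977)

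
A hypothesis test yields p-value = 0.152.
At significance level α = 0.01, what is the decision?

Compare p-value to α:
0.152 ≥ 0.01
Decision: fail to reject H₀

Answer: fail to reject H₀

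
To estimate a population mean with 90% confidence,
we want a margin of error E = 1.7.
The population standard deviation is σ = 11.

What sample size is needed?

Answer: n = 114

Derivation:
z_0.05 = 1.645
n = (z×σ/E)² = (1.645×11/1.7)²
n = 113.2972
Round up: n = 114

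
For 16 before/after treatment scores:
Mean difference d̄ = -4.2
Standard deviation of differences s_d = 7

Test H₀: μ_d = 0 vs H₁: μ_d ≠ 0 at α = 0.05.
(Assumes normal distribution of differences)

Answer: t = -2.4000, reject H₀

Derivation:
df = n - 1 = 15
SE = s_d/√n = 7/√16 = 1.7500
t = d̄/SE = -4.2/1.7500 = -2.4000
Critical value: t_{0.025,15} = ±2.131
p-value ≈ 0.0298
Decision: reject H₀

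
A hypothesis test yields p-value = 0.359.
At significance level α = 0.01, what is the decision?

Answer: fail to reject H₀

Derivation:
Compare p-value to α:
0.359 ≥ 0.01
Decision: fail to reject H₀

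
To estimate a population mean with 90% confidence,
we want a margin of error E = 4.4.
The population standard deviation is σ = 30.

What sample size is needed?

Answer: n = 126

Derivation:
z_0.05 = 1.645
n = (z×σ/E)² = (1.645×30/4.4)²
n = 125.7966
Round up: n = 126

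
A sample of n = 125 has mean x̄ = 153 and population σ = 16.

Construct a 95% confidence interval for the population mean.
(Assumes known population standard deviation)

Confidence level: 95%, α = 0.05
z_0.025 = 1.960
SE = σ/√n = 16/√125 = 1.4311
Margin of error = 1.960 × 1.4311 = 2.8050
CI: x̄ ± margin = 153 ± 2.8050
CI: (150.1950, 155.8050)

Answer: (150.1950, 155.8050)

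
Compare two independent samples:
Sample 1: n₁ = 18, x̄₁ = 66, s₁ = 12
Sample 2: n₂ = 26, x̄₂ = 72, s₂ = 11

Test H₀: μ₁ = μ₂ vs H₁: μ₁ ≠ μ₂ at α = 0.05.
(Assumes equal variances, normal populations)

Pooled variance: s²_p = [17×12² + 25×11²]/(42) = 130.3095
s_p = 11.4153
SE = s_p×√(1/n₁ + 1/n₂) = 11.4153×√(1/18 + 1/26) = 3.5002
t = (x̄₁ - x̄₂)/SE = (66 - 72)/3.5002 = -1.7142
df = 42, t-critical = ±2.018
Decision: fail to reject H₀

Answer: t = -1.7142, fail to reject H₀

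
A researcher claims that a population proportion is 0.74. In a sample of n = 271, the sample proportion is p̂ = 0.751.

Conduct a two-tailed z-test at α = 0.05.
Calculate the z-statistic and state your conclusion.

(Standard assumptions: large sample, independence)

H₀: p = 0.74, H₁: p ≠ 0.74
Standard error: SE = √(p₀(1-p₀)/n) = √(0.74×0.26/271) = 0.026645
z-statistic: z = (p̂ - p₀)/SE = (0.751 - 0.74)/0.026645 = 0.4128
Critical value: z_0.025 = ±1.960
p-value = 0.6798
Decision: fail to reject H₀ at α = 0.05

Answer: z = 0.4128, fail to reject H₀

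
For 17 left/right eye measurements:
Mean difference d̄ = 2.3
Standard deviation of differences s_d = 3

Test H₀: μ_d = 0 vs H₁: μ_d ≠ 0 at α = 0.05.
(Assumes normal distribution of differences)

df = n - 1 = 16
SE = s_d/√n = 3/√17 = 0.7276
t = d̄/SE = 2.3/0.7276 = 3.1611
Critical value: t_{0.025,16} = ±2.120
p-value ≈ 0.0061
Decision: reject H₀

Answer: t = 3.1611, reject H₀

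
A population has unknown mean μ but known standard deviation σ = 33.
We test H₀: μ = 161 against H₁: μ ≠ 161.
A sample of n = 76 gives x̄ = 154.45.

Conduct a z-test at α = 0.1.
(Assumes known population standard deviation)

Answer: z = -1.7303, reject H₀

Derivation:
Standard error: SE = σ/√n = 33/√76 = 3.7854
z-statistic: z = (x̄ - μ₀)/SE = (154.45 - 161)/3.7854 = -1.7303
Critical value: ±1.645
p-value = 0.0836
Decision: reject H₀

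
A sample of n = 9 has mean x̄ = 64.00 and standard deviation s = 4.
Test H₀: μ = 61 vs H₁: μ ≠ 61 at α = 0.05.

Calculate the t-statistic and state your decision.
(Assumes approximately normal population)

Answer: t = 2.2501, fail to reject H₀

Derivation:
df = n - 1 = 8
SE = s/√n = 4/√9 = 1.3333
t = (x̄ - μ₀)/SE = (64.00 - 61)/1.3333 = 2.2501
Critical value: t_{0.025,8} = ±2.306
p-value ≈ 0.0546
Decision: fail to reject H₀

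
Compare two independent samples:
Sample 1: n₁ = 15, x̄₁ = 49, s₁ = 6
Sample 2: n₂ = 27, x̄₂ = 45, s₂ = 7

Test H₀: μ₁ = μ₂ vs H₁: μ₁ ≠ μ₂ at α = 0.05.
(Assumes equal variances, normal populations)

Answer: t = 1.8631, fail to reject H₀

Derivation:
Pooled variance: s²_p = [14×6² + 26×7²]/(40) = 44.4500
s_p = 6.6671
SE = s_p×√(1/n₁ + 1/n₂) = 6.6671×√(1/15 + 1/27) = 2.1470
t = (x̄₁ - x̄₂)/SE = (49 - 45)/2.1470 = 1.8631
df = 40, t-critical = ±2.021
Decision: fail to reject H₀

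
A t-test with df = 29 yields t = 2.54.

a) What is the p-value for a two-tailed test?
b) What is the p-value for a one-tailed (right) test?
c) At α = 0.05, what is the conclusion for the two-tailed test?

Using t-distribution with df = 29:
a) Two-tailed: p = 2×P(T > 2.54) = 0.0167
b) One-tailed: p = P(T > 2.54) = 0.0084
c) 0.0167 < 0.05, reject H₀

Answer: a) 0.0167, b) 0.0084, c) reject H₀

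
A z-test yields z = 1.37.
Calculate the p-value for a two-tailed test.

Answer: p-value ≈ 0.1707

Derivation:
For z = 1.37:
p = 2×P(Z > |1.37|) = 2×(1 - Φ(1.37)) = 0.1707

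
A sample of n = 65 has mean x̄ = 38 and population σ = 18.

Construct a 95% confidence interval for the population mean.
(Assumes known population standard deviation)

Confidence level: 95%, α = 0.05
z_0.025 = 1.960
SE = σ/√n = 18/√65 = 2.2326
Margin of error = 1.960 × 2.2326 = 4.3759
CI: x̄ ± margin = 38 ± 4.3759
CI: (33.6241, 42.3759)

Answer: (33.6241, 42.3759)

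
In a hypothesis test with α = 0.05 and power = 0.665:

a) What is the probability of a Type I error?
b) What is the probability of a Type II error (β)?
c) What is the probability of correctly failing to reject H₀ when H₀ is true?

a) Type I error probability = α = 0.05
b) Power = P(reject H₀ | H₁ true) = 1 - β = 0.665, so Type II error probability = β = 1 - Power = 0.335
c) P(fail to reject H₀ | H₀ true) = 1 - α = 0.95

Answer: a) 0.05, b) 0.335, c) 0.95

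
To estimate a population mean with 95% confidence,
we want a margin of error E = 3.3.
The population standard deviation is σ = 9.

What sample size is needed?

Answer: n = 29

Derivation:
z_0.025 = 1.960
n = (z×σ/E)² = (1.960×9/3.3)²
n = 28.5739
Round up: n = 29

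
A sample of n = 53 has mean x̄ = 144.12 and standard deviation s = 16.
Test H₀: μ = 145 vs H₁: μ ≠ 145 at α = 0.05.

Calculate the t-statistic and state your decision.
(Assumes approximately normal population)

df = n - 1 = 52
SE = s/√n = 16/√53 = 2.1978
t = (x̄ - μ₀)/SE = (144.12 - 145)/2.1978 = -0.4004
Critical value: t_{0.025,52} = ±2.007
p-value ≈ 0.6905
Decision: fail to reject H₀

Answer: t = -0.4004, fail to reject H₀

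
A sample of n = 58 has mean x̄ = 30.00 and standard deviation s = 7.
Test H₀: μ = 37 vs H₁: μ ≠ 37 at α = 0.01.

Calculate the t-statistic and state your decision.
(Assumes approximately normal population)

df = n - 1 = 57
SE = s/√n = 7/√58 = 0.9191
t = (x̄ - μ₀)/SE = (30.00 - 37)/0.9191 = -7.6161
Critical value: t_{0.005,57} = ±2.665
p-value < 0.0001
Decision: reject H₀

Answer: t = -7.6161, reject H₀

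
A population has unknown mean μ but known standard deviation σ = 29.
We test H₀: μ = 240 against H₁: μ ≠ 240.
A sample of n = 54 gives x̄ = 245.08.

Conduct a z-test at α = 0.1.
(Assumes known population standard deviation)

Answer: z = 1.2872, fail to reject H₀

Derivation:
Standard error: SE = σ/√n = 29/√54 = 3.9464
z-statistic: z = (x̄ - μ₀)/SE = (245.08 - 240)/3.9464 = 1.2872
Critical value: ±1.645
p-value = 0.1980
Decision: fail to reject H₀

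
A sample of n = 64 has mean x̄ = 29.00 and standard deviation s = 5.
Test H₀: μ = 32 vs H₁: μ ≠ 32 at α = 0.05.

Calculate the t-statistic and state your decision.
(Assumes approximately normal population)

Answer: t = -4.8000, reject H₀

Derivation:
df = n - 1 = 63
SE = s/√n = 5/√64 = 0.6250
t = (x̄ - μ₀)/SE = (29.00 - 32)/0.6250 = -4.8000
Critical value: t_{0.025,63} = ±1.998
p-value < 0.0001
Decision: reject H₀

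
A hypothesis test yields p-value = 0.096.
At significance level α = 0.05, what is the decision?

Compare p-value to α:
0.096 ≥ 0.05
Decision: fail to reject H₀

Answer: fail to reject H₀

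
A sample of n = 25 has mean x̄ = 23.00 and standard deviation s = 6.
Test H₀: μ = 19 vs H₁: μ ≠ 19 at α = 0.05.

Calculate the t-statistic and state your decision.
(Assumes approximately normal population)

df = n - 1 = 24
SE = s/√n = 6/√25 = 1.2000
t = (x̄ - μ₀)/SE = (23.00 - 19)/1.2000 = 3.3333
Critical value: t_{0.025,24} = ±2.064
p-value ≈ 0.0028
Decision: reject H₀

Answer: t = 3.3333, reject H₀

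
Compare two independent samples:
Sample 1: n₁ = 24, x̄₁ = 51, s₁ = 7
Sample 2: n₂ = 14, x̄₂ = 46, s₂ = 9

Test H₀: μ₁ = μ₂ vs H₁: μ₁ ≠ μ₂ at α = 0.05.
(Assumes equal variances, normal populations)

Answer: t = 1.9106, fail to reject H₀

Derivation:
Pooled variance: s²_p = [23×7² + 13×9²]/(36) = 60.5556
s_p = 7.7817
SE = s_p×√(1/n₁ + 1/n₂) = 7.7817×√(1/24 + 1/14) = 2.6170
t = (x̄₁ - x̄₂)/SE = (51 - 46)/2.6170 = 1.9106
df = 36, t-critical = ±2.028
Decision: fail to reject H₀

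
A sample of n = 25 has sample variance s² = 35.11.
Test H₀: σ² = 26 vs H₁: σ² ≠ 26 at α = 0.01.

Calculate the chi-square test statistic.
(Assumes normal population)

df = n - 1 = 24
χ² = (n-1)s²/σ₀² = 24×35.11/26 = 32.4092
Critical values: χ²_{0.995,24} = 9.886, χ²_{0.005,24} = 45.559
Rejection region: χ² < 9.886 or χ² > 45.559
Decision: fail to reject H₀

Answer: χ² = 32.4092, fail to reject H₀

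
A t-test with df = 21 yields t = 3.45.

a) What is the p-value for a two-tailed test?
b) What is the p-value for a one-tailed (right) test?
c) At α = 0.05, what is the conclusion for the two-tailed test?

Answer: a) 0.0024, b) 0.0012, c) reject H₀

Derivation:
Using t-distribution with df = 21:
a) Two-tailed: p = 2×P(T > 3.45) = 0.0024
b) One-tailed: p = P(T > 3.45) = 0.0012
c) 0.0024 < 0.05, reject H₀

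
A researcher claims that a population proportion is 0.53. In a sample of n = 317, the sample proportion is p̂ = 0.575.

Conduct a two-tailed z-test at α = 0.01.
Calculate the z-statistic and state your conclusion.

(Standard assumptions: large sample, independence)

Answer: z = 1.6053, fail to reject H₀

Derivation:
H₀: p = 0.53, H₁: p ≠ 0.53
Standard error: SE = √(p₀(1-p₀)/n) = √(0.53×0.47/317) = 0.028032
z-statistic: z = (p̂ - p₀)/SE = (0.575 - 0.53)/0.028032 = 1.6053
Critical value: z_0.005 = ±2.576
p-value = 0.1084
Decision: fail to reject H₀ at α = 0.01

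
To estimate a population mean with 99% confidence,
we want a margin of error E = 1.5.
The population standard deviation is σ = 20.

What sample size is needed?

z_0.005 = 2.576
n = (z×σ/E)² = (2.576×20/1.5)²
n = 1179.6935
Round up: n = 1180

Answer: n = 1180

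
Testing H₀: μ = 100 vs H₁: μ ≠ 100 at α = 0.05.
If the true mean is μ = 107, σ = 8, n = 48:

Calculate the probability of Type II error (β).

Answer: β ≈ 0.0000

Derivation:
SE = σ/√n = 8/√48 = 1.1547
Critical values: μ₀ ± z_0.025×SE = 100 ± 1.960×1.1547
Acceptance region: (97.7368, 102.2632)
Under H₁ (μ = 107): z_high = (102.2632 - 107)/1.1547 = -4.1022, z_low = (97.7368 - 107)/1.1547 = -8.0222
β = P(not reject | H₁) = Φ(-4.1022) - Φ(-8.0222) ≈ 0.0000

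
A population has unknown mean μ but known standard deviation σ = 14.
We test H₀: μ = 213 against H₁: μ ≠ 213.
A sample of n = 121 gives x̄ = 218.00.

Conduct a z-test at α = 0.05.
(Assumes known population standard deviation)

Standard error: SE = σ/√n = 14/√121 = 1.2727
z-statistic: z = (x̄ - μ₀)/SE = (218.00 - 213)/1.2727 = 3.9287
Critical value: ±1.960
p-value = 0.0001
Decision: reject H₀

Answer: z = 3.9287, reject H₀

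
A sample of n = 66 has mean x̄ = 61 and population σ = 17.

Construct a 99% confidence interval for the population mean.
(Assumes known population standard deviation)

Confidence level: 99%, α = 0.01
z_0.005 = 2.576
SE = σ/√n = 17/√66 = 2.0926
Margin of error = 2.576 × 2.0926 = 5.3905
CI: x̄ ± margin = 61 ± 5.3905
CI: (55.6095, 66.3905)

Answer: (55.6095, 66.3905)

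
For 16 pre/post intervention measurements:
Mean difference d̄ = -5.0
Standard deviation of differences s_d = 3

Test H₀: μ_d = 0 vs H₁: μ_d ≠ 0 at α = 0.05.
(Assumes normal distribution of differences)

df = n - 1 = 15
SE = s_d/√n = 3/√16 = 0.7500
t = d̄/SE = -5.0/0.7500 = -6.6667
Critical value: t_{0.025,15} = ±2.131
p-value < 0.0001
Decision: reject H₀

Answer: t = -6.6667, reject H₀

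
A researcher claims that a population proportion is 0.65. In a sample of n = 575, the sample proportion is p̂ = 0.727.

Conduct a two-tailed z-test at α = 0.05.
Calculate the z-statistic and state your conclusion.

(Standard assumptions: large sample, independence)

Answer: z = 3.8711, reject H₀

Derivation:
H₀: p = 0.65, H₁: p ≠ 0.65
Standard error: SE = √(p₀(1-p₀)/n) = √(0.65×0.35/575) = 0.019891
z-statistic: z = (p̂ - p₀)/SE = (0.727 - 0.65)/0.019891 = 3.8711
Critical value: z_0.025 = ±1.960
p-value = 0.0001
Decision: reject H₀ at α = 0.05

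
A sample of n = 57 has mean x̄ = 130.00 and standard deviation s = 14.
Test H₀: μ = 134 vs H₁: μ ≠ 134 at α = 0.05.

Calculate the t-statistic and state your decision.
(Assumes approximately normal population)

Answer: t = -2.1571, reject H₀

Derivation:
df = n - 1 = 56
SE = s/√n = 14/√57 = 1.8543
t = (x̄ - μ₀)/SE = (130.00 - 134)/1.8543 = -2.1571
Critical value: t_{0.025,56} = ±2.003
p-value ≈ 0.0353
Decision: reject H₀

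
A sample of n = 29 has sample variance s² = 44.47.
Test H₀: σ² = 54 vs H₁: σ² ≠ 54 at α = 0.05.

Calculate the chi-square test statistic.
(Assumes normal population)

Answer: χ² = 23.0585, fail to reject H₀

Derivation:
df = n - 1 = 28
χ² = (n-1)s²/σ₀² = 28×44.47/54 = 23.0585
Critical values: χ²_{0.975,28} = 15.308, χ²_{0.025,28} = 44.461
Rejection region: χ² < 15.308 or χ² > 44.461
Decision: fail to reject H₀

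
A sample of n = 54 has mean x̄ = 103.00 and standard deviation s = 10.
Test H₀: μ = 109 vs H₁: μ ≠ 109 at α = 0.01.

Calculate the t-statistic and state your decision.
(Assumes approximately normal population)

Answer: t = -4.4092, reject H₀

Derivation:
df = n - 1 = 53
SE = s/√n = 10/√54 = 1.3608
t = (x̄ - μ₀)/SE = (103.00 - 109)/1.3608 = -4.4092
Critical value: t_{0.005,53} = ±2.672
p-value ≈ 0.0001
Decision: reject H₀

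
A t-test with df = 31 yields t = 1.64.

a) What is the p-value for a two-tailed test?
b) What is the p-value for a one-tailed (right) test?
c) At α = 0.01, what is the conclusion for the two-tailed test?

Using t-distribution with df = 31:
a) Two-tailed: p = 2×P(T > 1.64) = 0.1111
b) One-tailed: p = P(T > 1.64) = 0.0556
c) 0.1111 ≥ 0.01, fail to reject H₀

Answer: a) 0.1111, b) 0.0556, c) fail to reject H₀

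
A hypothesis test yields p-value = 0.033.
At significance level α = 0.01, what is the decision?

Answer: fail to reject H₀

Derivation:
Compare p-value to α:
0.033 ≥ 0.01
Decision: fail to reject H₀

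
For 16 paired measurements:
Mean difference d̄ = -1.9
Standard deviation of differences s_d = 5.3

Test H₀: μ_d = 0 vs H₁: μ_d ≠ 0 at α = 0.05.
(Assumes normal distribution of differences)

df = n - 1 = 15
SE = s_d/√n = 5.3/√16 = 1.3250
t = d̄/SE = -1.9/1.3250 = -1.4340
Critical value: t_{0.025,15} = ±2.131
p-value ≈ 0.1721
Decision: fail to reject H₀

Answer: t = -1.4340, fail to reject H₀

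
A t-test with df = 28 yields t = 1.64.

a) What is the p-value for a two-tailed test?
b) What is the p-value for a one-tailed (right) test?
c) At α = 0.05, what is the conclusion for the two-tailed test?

Using t-distribution with df = 28:
a) Two-tailed: p = 2×P(T > 1.64) = 0.1122
b) One-tailed: p = P(T > 1.64) = 0.0561
c) 0.1122 ≥ 0.05, fail to reject H₀

Answer: a) 0.1122, b) 0.0561, c) fail to reject H₀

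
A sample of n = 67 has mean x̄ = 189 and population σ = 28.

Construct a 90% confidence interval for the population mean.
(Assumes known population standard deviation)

Confidence level: 90%, α = 0.1
z_0.05 = 1.645
SE = σ/√n = 28/√67 = 3.4207
Margin of error = 1.645 × 3.4207 = 5.6271
CI: x̄ ± margin = 189 ± 5.6271
CI: (183.3729, 194.6271)

Answer: (183.3729, 194.6271)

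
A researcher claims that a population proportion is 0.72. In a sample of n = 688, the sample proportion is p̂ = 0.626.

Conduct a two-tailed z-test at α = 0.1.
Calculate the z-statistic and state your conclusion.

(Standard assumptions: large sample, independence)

H₀: p = 0.72, H₁: p ≠ 0.72
Standard error: SE = √(p₀(1-p₀)/n) = √(0.72×0.28/688) = 0.017118
z-statistic: z = (p̂ - p₀)/SE = (0.626 - 0.72)/0.017118 = -5.4913
Critical value: z_0.05 = ±1.645
p-value < 0.0001
Decision: reject H₀ at α = 0.1

Answer: z = -5.4913, reject H₀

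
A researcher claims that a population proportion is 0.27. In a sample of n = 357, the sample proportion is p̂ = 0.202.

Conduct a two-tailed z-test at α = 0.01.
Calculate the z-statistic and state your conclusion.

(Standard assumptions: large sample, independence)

Answer: z = -2.8940, reject H₀

Derivation:
H₀: p = 0.27, H₁: p ≠ 0.27
Standard error: SE = √(p₀(1-p₀)/n) = √(0.27×0.73/357) = 0.023497
z-statistic: z = (p̂ - p₀)/SE = (0.202 - 0.27)/0.023497 = -2.8940
Critical value: z_0.005 = ±2.576
p-value = 0.0038
Decision: reject H₀ at α = 0.01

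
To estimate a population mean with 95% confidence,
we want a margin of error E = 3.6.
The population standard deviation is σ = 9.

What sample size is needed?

Answer: n = 25

Derivation:
z_0.025 = 1.960
n = (z×σ/E)² = (1.960×9/3.6)²
n = 24.0100
Round up: n = 25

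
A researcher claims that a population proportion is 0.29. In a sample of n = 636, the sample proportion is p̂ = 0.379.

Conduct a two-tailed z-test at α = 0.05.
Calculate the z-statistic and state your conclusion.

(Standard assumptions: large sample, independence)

H₀: p = 0.29, H₁: p ≠ 0.29
Standard error: SE = √(p₀(1-p₀)/n) = √(0.29×0.71/636) = 0.017993
z-statistic: z = (p̂ - p₀)/SE = (0.379 - 0.29)/0.017993 = 4.9464
Critical value: z_0.025 = ±1.960
p-value < 0.0001
Decision: reject H₀ at α = 0.05

Answer: z = 4.9464, reject H₀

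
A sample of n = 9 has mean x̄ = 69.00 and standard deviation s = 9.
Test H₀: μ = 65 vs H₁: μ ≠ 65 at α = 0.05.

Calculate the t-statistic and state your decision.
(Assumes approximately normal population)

df = n - 1 = 8
SE = s/√n = 9/√9 = 3.0000
t = (x̄ - μ₀)/SE = (69.00 - 65)/3.0000 = 1.3333
Critical value: t_{0.025,8} = ±2.306
p-value ≈ 0.2191
Decision: fail to reject H₀

Answer: t = 1.3333, fail to reject H₀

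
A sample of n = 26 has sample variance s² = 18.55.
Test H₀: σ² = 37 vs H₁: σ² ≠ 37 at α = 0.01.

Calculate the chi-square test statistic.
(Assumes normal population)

Answer: χ² = 12.5338, fail to reject H₀

Derivation:
df = n - 1 = 25
χ² = (n-1)s²/σ₀² = 25×18.55/37 = 12.5338
Critical values: χ²_{0.995,25} = 10.520, χ²_{0.005,25} = 46.928
Rejection region: χ² < 10.520 or χ² > 46.928
Decision: fail to reject H₀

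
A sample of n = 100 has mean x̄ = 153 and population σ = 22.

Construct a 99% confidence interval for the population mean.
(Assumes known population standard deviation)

Confidence level: 99%, α = 0.01
z_0.005 = 2.576
SE = σ/√n = 22/√100 = 2.2000
Margin of error = 2.576 × 2.2000 = 5.6672
CI: x̄ ± margin = 153 ± 5.6672
CI: (147.3328, 158.6672)

Answer: (147.3328, 158.6672)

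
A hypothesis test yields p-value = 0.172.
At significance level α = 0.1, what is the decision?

Compare p-value to α:
0.172 ≥ 0.1
Decision: fail to reject H₀

Answer: fail to reject H₀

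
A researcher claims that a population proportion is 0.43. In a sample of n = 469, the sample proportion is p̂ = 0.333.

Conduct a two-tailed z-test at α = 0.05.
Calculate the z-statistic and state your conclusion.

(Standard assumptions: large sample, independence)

Answer: z = -4.2432, reject H₀

Derivation:
H₀: p = 0.43, H₁: p ≠ 0.43
Standard error: SE = √(p₀(1-p₀)/n) = √(0.43×0.57/469) = 0.022860
z-statistic: z = (p̂ - p₀)/SE = (0.333 - 0.43)/0.022860 = -4.2432
Critical value: z_0.025 = ±1.960
p-value < 0.0001
Decision: reject H₀ at α = 0.05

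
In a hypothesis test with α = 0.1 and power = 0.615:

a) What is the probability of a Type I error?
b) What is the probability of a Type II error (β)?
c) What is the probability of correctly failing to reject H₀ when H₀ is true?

a) Type I error probability = α = 0.1
b) Power = P(reject H₀ | H₁ true) = 1 - β = 0.615, so Type II error probability = β = 1 - Power = 0.385
c) P(fail to reject H₀ | H₀ true) = 1 - α = 0.9

Answer: a) 0.1, b) 0.385, c) 0.9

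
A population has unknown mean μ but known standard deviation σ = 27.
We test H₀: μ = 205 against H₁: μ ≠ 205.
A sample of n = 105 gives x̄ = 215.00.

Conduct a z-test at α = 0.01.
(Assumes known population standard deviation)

Standard error: SE = σ/√n = 27/√105 = 2.6349
z-statistic: z = (x̄ - μ₀)/SE = (215.00 - 205)/2.6349 = 3.7952
Critical value: ±2.576
p-value = 0.0001
Decision: reject H₀

Answer: z = 3.7952, reject H₀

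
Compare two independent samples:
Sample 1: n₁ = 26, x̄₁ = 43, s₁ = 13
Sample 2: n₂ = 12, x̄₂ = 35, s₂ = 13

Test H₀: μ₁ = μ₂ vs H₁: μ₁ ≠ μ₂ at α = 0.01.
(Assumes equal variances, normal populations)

Answer: t = 1.7633, fail to reject H₀

Derivation:
Pooled variance: s²_p = [25×13² + 11×13²]/(36) = 169.0000
s_p = 13.0000
SE = s_p×√(1/n₁ + 1/n₂) = 13.0000×√(1/26 + 1/12) = 4.5369
t = (x̄₁ - x̄₂)/SE = (43 - 35)/4.5369 = 1.7633
df = 36, t-critical = ±2.719
Decision: fail to reject H₀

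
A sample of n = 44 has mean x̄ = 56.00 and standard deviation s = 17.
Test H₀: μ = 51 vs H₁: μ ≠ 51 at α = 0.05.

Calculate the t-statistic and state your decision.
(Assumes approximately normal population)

df = n - 1 = 43
SE = s/√n = 17/√44 = 2.5628
t = (x̄ - μ₀)/SE = (56.00 - 51)/2.5628 = 1.9510
Critical value: t_{0.025,43} = ±2.017
p-value ≈ 0.0576
Decision: fail to reject H₀

Answer: t = 1.9510, fail to reject H₀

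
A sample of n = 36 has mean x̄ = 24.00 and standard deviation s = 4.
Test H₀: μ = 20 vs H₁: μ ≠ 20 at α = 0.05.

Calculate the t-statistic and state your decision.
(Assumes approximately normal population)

Answer: t = 5.9997, reject H₀

Derivation:
df = n - 1 = 35
SE = s/√n = 4/√36 = 0.6667
t = (x̄ - μ₀)/SE = (24.00 - 20)/0.6667 = 5.9997
Critical value: t_{0.025,35} = ±2.030
p-value < 0.0001
Decision: reject H₀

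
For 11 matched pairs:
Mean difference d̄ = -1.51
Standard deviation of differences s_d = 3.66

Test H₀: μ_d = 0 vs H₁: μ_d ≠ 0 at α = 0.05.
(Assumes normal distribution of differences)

Answer: t = -1.3684, fail to reject H₀

Derivation:
df = n - 1 = 10
SE = s_d/√n = 3.66/√11 = 1.1035
t = d̄/SE = -1.51/1.1035 = -1.3684
Critical value: t_{0.025,10} = ±2.228
p-value ≈ 0.2011
Decision: fail to reject H₀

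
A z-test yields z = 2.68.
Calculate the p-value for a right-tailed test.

For z = 2.68:
p = P(Z > 2.68) = 1 - Φ(2.68) = 0.0037

Answer: p-value ≈ 0.0037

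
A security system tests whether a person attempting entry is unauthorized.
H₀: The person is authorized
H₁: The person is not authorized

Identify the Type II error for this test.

Answer: Granting entry to an unauthorized person

Derivation:
Type I error (α): Rejecting H₀ when H₀ is true
Type II error (β): Failing to reject H₀ when H₁ is true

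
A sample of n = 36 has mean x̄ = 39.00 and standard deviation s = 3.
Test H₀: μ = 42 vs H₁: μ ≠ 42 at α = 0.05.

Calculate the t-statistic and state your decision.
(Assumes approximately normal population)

df = n - 1 = 35
SE = s/√n = 3/√36 = 0.5000
t = (x̄ - μ₀)/SE = (39.00 - 42)/0.5000 = -6.0000
Critical value: t_{0.025,35} = ±2.030
p-value < 0.0001
Decision: reject H₀

Answer: t = -6.0000, reject H₀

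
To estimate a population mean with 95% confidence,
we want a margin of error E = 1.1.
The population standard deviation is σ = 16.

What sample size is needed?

z_0.025 = 1.960
n = (z×σ/E)² = (1.960×16/1.1)²
n = 812.7683
Round up: n = 813

Answer: n = 813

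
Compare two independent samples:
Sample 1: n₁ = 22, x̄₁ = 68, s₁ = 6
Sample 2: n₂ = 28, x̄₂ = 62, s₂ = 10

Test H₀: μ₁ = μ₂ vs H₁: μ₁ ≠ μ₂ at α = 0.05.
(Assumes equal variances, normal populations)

Pooled variance: s²_p = [21×6² + 27×10²]/(48) = 72.0000
s_p = 8.4853
SE = s_p×√(1/n₁ + 1/n₂) = 8.4853×√(1/22 + 1/28) = 2.4175
t = (x̄₁ - x̄₂)/SE = (68 - 62)/2.4175 = 2.4819
df = 48, t-critical = ±2.011
Decision: reject H₀

Answer: t = 2.4819, reject H₀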